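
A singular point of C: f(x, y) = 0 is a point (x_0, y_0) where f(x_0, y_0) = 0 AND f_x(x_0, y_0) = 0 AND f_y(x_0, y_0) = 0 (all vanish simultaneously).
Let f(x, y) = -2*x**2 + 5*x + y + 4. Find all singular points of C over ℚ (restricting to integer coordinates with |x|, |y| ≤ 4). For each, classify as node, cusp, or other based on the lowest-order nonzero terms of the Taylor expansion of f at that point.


No singular points in the scanned grid; C is smooth there.

Compute partial derivatives:
  f_x = 5 - 4*x.
  f_y = 1.
f_y = 1 is a nonzero constant, so f_y never vanishes: no point (x, y) can satisfy f = f_x = f_y = 0. In particular no (x, y) ∈ {−4, ..., 4}² is singular; the curve is smooth.


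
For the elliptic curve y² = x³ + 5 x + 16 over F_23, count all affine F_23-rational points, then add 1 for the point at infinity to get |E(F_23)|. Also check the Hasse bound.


Affine points = {(0, 4), (0, 19), (3, 9), (3, 14), (4, 10), (4, 13), (6, 3), (6, 20), (7, 7), (7, 16), (8, 4), (8, 19), (9, 10), (9, 13), (10, 10), (10, 13), (13, 1), (13, 22), (14, 1), (14, 22), (15, 4), (15, 19), (16, 11), (16, 12), (17, 0), (18, 2), (18, 21), (19, 1), (19, 22)}; affine count = 29; |E(F_23)| = 30.

Discriminant check: Δ ∝ 4a³ + 27b² = 4·5³ + 27·16² = 4·125 + 27·256 ≡ 6 (mod 23). Nonzero ⇒ E is nonsingular.
For each x ∈ F_23, compute rhs = x³ + 5·x + 16 mod 23, then count y ∈ F_23 with y² ≡ rhs.
  x = 0: rhs = 16, matching y values: 4, 19 (2 points).
  x = 1: rhs = 22, matching y values: none (0 points).
  x = 2: rhs = 11, matching y values: none (0 points).
  x = 3: rhs = 12, matching y values: 9, 14 (2 points).
  x = 4: rhs = 8, matching y values: 10, 13 (2 points).
  x = 5: rhs = 5, matching y values: none (0 points).
  x = 6: rhs = 9, matching y values: 3, 20 (2 points).
  x = 7: rhs = 3, matching y values: 7, 16 (2 points).
  x = 8: rhs = 16, matching y values: 4, 19 (2 points).
  x = 9: rhs = 8, matching y values: 10, 13 (2 points).
  x = 10: rhs = 8, matching y values: 10, 13 (2 points).
  x = 11: rhs = 22, matching y values: none (0 points).
  x = 12: rhs = 10, matching y values: none (0 points).
  x = 13: rhs = 1, matching y values: 1, 22 (2 points).
  x = 14: rhs = 1, matching y values: 1, 22 (2 points).
  x = 15: rhs = 16, matching y values: 4, 19 (2 points).
  x = 16: rhs = 6, matching y values: 11, 12 (2 points).
  x = 17: rhs = 0, matching y values: 0 (1 points).
  x = 18: rhs = 4, matching y values: 2, 21 (2 points).
  x = 19: rhs = 1, matching y values: 1, 22 (2 points).
  x = 20: rhs = 20, matching y values: none (0 points).
  x = 21: rhs = 21, matching y values: none (0 points).
  x = 22: rhs = 10, matching y values: none (0 points).
Total affine count: 29.
Full point count |E(F_23)| = 29 + 1 = 30.
Hasse bound: |30 − (23+1)| = |6| = 6 ≤ 2√23 ≈ 9.5917 ✓.


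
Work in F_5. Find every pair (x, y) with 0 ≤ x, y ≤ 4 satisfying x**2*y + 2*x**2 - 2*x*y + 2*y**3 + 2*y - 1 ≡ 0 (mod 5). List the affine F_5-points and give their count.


Affine F_5-points: {(0, 4), (3, 4), (4, 3)}; count = 3.

For each of the 25 pairs (x, y) ∈ F_5², evaluate f(x, y) mod 5. Record the zeros.
  x = 0: [0↦4, 1↦3, 2↦4, 3↦4, 4↦0]  zeros at y ∈ {4}
  x = 1: [0↦1, 1↦4, 2↦4, 3↦3, 4↦3]  zeros at y ∈ ∅
  x = 2: [0↦2, 1↦1, 2↦2, 3↦2, 4↦3]  zeros at y ∈ ∅
  x = 3: [0↦2, 1↦4, 2↦3, 3↦1, 4↦0]  zeros at y ∈ {4}
  x = 4: [0↦1, 1↦3, 2↦2, 3↦0, 4↦4]  zeros at y ∈ {3}
Collecting zeros: affine points = {(0, 4), (3, 4), (4, 3)}.
Total count |C(F_5)_aff| = 3.


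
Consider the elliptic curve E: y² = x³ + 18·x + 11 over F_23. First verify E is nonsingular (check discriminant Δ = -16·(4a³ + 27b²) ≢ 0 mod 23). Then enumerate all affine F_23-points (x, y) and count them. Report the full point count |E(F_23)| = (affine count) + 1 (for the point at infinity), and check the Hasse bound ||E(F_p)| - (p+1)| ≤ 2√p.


Affine points = {(2, 3), (2, 20), (3, 0), (4, 3), (4, 20), (6, 6), (6, 17), (8, 0), (10, 8), (10, 15), (12, 0), (13, 2), (13, 21), (16, 5), (16, 18), (17, 3), (17, 20), (18, 7), (18, 16), (19, 6), (19, 17), (21, 6), (21, 17)}; affine count = 23; |E(F_23)| = 24.

Discriminant check: Δ ∝ 4a³ + 27b² = 4·18³ + 27·11² = 4·5832 + 27·121 ≡ 7 (mod 23). Nonzero ⇒ E is nonsingular.
For each x ∈ F_23, compute rhs = x³ + 18·x + 11 mod 23, then count y ∈ F_23 with y² ≡ rhs.
  x = 0: rhs = 11, matching y values: none (0 points).
  x = 1: rhs = 7, matching y values: none (0 points).
  x = 2: rhs = 9, matching y values: 3, 20 (2 points).
  x = 3: rhs = 0, matching y values: 0 (1 points).
  x = 4: rhs = 9, matching y values: 3, 20 (2 points).
  x = 5: rhs = 19, matching y values: none (0 points).
  x = 6: rhs = 13, matching y values: 6, 17 (2 points).
  x = 7: rhs = 20, matching y values: none (0 points).
  x = 8: rhs = 0, matching y values: 0 (1 points).
  x = 9: rhs = 5, matching y values: none (0 points).
  x = 10: rhs = 18, matching y values: 8, 15 (2 points).
  x = 11: rhs = 22, matching y values: none (0 points).
  x = 12: rhs = 0, matching y values: 0 (1 points).
  x = 13: rhs = 4, matching y values: 2, 21 (2 points).
  x = 14: rhs = 17, matching y values: none (0 points).
  x = 15: rhs = 22, matching y values: none (0 points).
  x = 16: rhs = 2, matching y values: 5, 18 (2 points).
  x = 17: rhs = 9, matching y values: 3, 20 (2 points).
  x = 18: rhs = 3, matching y values: 7, 16 (2 points).
  x = 19: rhs = 13, matching y values: 6, 17 (2 points).
  x = 20: rhs = 22, matching y values: none (0 points).
  x = 21: rhs = 13, matching y values: 6, 17 (2 points).
  x = 22: rhs = 15, matching y values: none (0 points).
Total affine count: 23.
Full point count |E(F_23)| = 23 + 1 = 24.
Hasse bound: |24 − (23+1)| = |0| = 0 ≤ 2√23 ≈ 9.5917 ✓.


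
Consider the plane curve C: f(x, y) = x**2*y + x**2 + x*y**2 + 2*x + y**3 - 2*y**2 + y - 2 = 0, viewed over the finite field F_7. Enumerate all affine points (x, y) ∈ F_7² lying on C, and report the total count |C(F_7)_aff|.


Affine F_7-points: {(0, 2), (2, 6), (3, 4), (4, 1), (5, 1), (5, 2), (6, 4)}; count = 7.

For each of the 49 pairs (x, y) ∈ F_7², evaluate f(x, y) mod 7. Record the zeros.
  x = 0: [0↦5, 1↦5, 2↦0, 3↦3, 4↦6, 5↦1, 6↦1]  zeros at y ∈ {2}
  x = 1: [0↦1, 1↦3, 2↦2, 3↦4, 4↦1, 5↦6, 6↦4]  zeros at y ∈ ∅
  x = 2: [0↦6, 1↦5, 2↦3, 3↦6, 4↦6, 5↦2, 6↦0]  zeros at y ∈ {6}
  x = 3: [0↦6, 1↦4, 2↦3, 3↦2, 4↦0, 5↦3, 6↦3]  zeros at y ∈ {4}
  x = 4: [0↦1, 1↦0, 2↦2, 3↦6, 4↦4, 5↦2, 6↦6]  zeros at y ∈ {1}
  x = 5: [0↦5, 1↦0, 2↦0, 3↦4, 4↦4, 5↦6, 6↦2]  zeros at y ∈ {1, 2}
  x = 6: [0↦4, 1↦4, 2↦4, 3↦3, 4↦0, 5↦1, 6↦5]  zeros at y ∈ {4}
Collecting zeros: affine points = {(0, 2), (2, 6), (3, 4), (4, 1), (5, 1), (5, 2), (6, 4)}.
Total count |C(F_7)_aff| = 7.


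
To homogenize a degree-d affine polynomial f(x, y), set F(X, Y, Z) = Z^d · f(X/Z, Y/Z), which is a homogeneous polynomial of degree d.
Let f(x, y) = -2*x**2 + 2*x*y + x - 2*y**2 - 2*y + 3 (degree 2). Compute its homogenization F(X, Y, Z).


F(X, Y, Z) = -2*X**2 + 2*X*Y + X*Z - 2*Y**2 - 2*Y*Z + 3*Z**2

deg(f) = 2.
Substitute x = X/Z, y = Y/Z into f, then multiply by Z^2.
  monomial -2·x^2·y^0 ↦ -2·X^2·Y^0·Z^0.
  monomial 2·x^1·y^1 ↦ 2·X^1·Y^1·Z^0.
  monomial 1·x^1·y^0 ↦ 1·X^1·Y^0·Z^1.
  monomial -2·x^0·y^2 ↦ -2·X^0·Y^2·Z^0.
  monomial -2·x^0·y^1 ↦ -2·X^0·Y^1·Z^1.
  monomial 3·x^0·y^0 ↦ 3·X^0·Y^0·Z^2.
Collecting: F(X, Y, Z) = -2*X**2 + 2*X*Y + X*Z - 2*Y**2 - 2*Y*Z + 3*Z**2.


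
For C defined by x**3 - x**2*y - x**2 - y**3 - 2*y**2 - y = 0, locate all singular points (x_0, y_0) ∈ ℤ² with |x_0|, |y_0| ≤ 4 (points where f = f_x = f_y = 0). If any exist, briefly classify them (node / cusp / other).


Singular points: {(0, -1)}; classification: cusp.

Compute partial derivatives:
  f_x = 3*x**2 - 2*x*y - 2*x.
  f_y = -x**2 - 3*y**2 - 4*y - 1.
Scan x_0 ∈ {−4, ..., 4}. For each x_0, f_y(x_0, y) is a polynomial in y; find its integer roots y ∈ {−4, ..., 4}, then test f_x and f at those candidates.
  x = -4: f_y(-4, y) = -3*y**2 - 4*y - 17; no integer root y with |y| ≤ 4.
  x = -3: f_y(-3, y) = -3*y**2 - 4*y - 10; no integer root y with |y| ≤ 4.
  x = -2: f_y(-2, y) = -3*y**2 - 4*y - 5; no integer root y with |y| ≤ 4.
  x = -1: f_y(-1, y) = -3*y**2 - 4*y - 2; no integer root y with |y| ≤ 4.
  x = 0: f_y(0, y) = -3*y**2 - 4*y - 1; vanishes at y ∈ {-1}. (0, -1): f_x = 0, f = 0 — SINGULAR.
  x = 1: f_y(1, y) = -3*y**2 - 4*y - 2; no integer root y with |y| ≤ 4.
  x = 2: f_y(2, y) = -3*y**2 - 4*y - 5; no integer root y with |y| ≤ 4.
  x = 3: f_y(3, y) = -3*y**2 - 4*y - 10; no integer root y with |y| ≤ 4.
  x = 4: f_y(4, y) = -3*y**2 - 4*y - 17; no integer root y with |y| ≤ 4.
Only singular point on the grid: (0, -1).
Classify: substitute x = 0 + u, y = -1 + v and expand: f = u**3 - u**2*v - v**3 + v**2.
No constant or linear terms (consistent with a singular point). Quadratic part: v**2. Cubic part: u**3 - u**2*v - v**3.
The quadratic part v**2 is a perfect square, so there is a single (double) tangent line v = 0, i.e. y = -1. Restricting the cubic part to that line (v = 0) leaves u**3 ≠ 0, so f is not divisible by v and the branch is v² ≈ -u**3 to lowest order — this is a cusp.
Classification: cusp.


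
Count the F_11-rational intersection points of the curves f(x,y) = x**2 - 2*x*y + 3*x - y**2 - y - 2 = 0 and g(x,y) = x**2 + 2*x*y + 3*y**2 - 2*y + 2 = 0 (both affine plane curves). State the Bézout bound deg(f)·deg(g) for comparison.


Common zeros: ∅; count = 0; Bézout bound = 4.

deg(f) = 2, deg(g) = 2, so Bézout bound = 4.
Scan x ∈ F_11. For each x, list the y ∈ F_11 with f(x, y) ≡ 0 and those with g(x, y) ≡ 0 (mod 11); the common zeros in that column are the intersection.
  x = 0: f ≡ 0 at y ∈ {4, 6}; g ≡ 0 at y ∈ ∅; common: ∅.
  x = 1: f ≡ 0 at y ∈ ∅; g ≡ 0 at y ∈ ∅; common: ∅.
  x = 2: f ≡ 0 at y ∈ ∅; g ≡ 0 at y ∈ {1, 2}; common: ∅.
  x = 3: f ≡ 0 at y ∈ {5, 10}; g ≡ 0 at y ∈ {0, 6}; common: ∅.
  x = 4: f ≡ 0 at y ∈ {5, 8}; g ≡ 0 at y ∈ ∅; common: ∅.
  x = 5: f ≡ 0 at y ∈ {4, 7}; g ≡ 0 at y ∈ {2, 10}; common: ∅.
  x = 6: f ≡ 0 at y ∈ {2, 7}; g ≡ 0 at y ∈ ∅; common: ∅.
  x = 7: f ≡ 0 at y ∈ ∅; g ≡ 0 at y ∈ {1, 6}; common: ∅.
  x = 8: f ≡ 0 at y ∈ ∅; g ≡ 0 at y ∈ {0, 10}; common: ∅.
  x = 9: f ≡ 0 at y ∈ {6, 8}; g ≡ 0 at y ∈ ∅; common: ∅.
  x = 10: f ≡ 0 at y ∈ ∅; g ≡ 0 at y ∈ ∅; common: ∅.
Collecting: common zeros = ∅, so the count is 0.
Comparison with the Bézout bound: 0 ≤ 4 = deg(f)·deg(g), as expected for curves with no common component (the affine F_11-count falls short of the bound because intersections may lie at infinity, over extension fields, or carry multiplicity).


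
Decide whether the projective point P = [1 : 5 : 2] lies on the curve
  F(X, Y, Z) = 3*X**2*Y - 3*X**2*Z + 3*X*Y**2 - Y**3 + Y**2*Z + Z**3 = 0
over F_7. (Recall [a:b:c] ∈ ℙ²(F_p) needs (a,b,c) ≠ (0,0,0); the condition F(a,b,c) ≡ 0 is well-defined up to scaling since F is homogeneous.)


F(1,5,2) ≡ 3 (mod 7); P is NOT on the curve.

Evaluate F(1, 5, 2) term-by-term (mod 7).
  3*X**2*Y ↦ 3·1·5·1 = 15
  -3*X**2*Z ↦ -3·1·1·2 = -6
  3*X*Y**2 ↦ 3·1·25·1 = 75
  -Y**3 ↦ -1·1·125·1 = -125
  Y**2*Z ↦ 1·1·25·2 = 50
  Z**3 ↦ 1·1·1·8 = 8
Sum: F(1, 5, 2) = (15) + (-6) + (75) + (-125) + (50) + (8) = 17.
Reducing mod 7: 17 ≡ 3 (mod 7).
Since F(a, b, c) ≡ 3 ≠ 0 (mod 7), P does NOT lie on the curve.


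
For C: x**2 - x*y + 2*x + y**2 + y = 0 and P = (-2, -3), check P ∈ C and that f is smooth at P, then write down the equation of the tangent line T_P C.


Tangent line at P: x - 3*y - 7 = 0.

Step 1: f(-2, -3) = 0, so P lies on C.
Step 2: partial derivatives
  f_x(x, y) = 2*x - y + 2, f_y(x, y) = -x + 2*y + 1.
  f_x(P) = 1, f_y(P) = -3 (gradient nonzero, so P is smooth).
Step 3: tangent line at P: 1·(x − -2) + -3·(y − -3) = 0.
Expanding: x - 3*y - 7 = 0.


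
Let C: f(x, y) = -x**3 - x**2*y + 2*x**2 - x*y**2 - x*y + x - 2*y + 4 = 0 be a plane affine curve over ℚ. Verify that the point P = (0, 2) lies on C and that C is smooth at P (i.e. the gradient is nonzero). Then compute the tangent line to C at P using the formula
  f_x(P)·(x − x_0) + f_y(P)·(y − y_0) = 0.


Tangent line at P: -5*x - 2*y + 4 = 0.

Step 1: f(0, 2) = 0, so P lies on C.
Step 2: partial derivatives
  f_x(x, y) = -3*x**2 - 2*x*y + 4*x - y**2 - y + 1, f_y(x, y) = -x**2 - 2*x*y - x - 2.
  f_x(P) = -5, f_y(P) = -2 (gradient nonzero, so P is smooth).
Step 3: tangent line at P: -5·(x − 0) + -2·(y − 2) = 0.
Expanding: -5*x - 2*y + 4 = 0.


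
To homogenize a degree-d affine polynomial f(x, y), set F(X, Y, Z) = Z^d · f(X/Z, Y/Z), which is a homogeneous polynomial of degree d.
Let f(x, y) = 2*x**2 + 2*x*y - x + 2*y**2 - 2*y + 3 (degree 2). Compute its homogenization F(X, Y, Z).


F(X, Y, Z) = 2*X**2 + 2*X*Y - X*Z + 2*Y**2 - 2*Y*Z + 3*Z**2

deg(f) = 2.
Substitute x = X/Z, y = Y/Z into f, then multiply by Z^2.
  monomial 2·x^2·y^0 ↦ 2·X^2·Y^0·Z^0.
  monomial 2·x^1·y^1 ↦ 2·X^1·Y^1·Z^0.
  monomial -1·x^1·y^0 ↦ -1·X^1·Y^0·Z^1.
  monomial 2·x^0·y^2 ↦ 2·X^0·Y^2·Z^0.
  monomial -2·x^0·y^1 ↦ -2·X^0·Y^1·Z^1.
  monomial 3·x^0·y^0 ↦ 3·X^0·Y^0·Z^2.
Collecting: F(X, Y, Z) = 2*X**2 + 2*X*Y - X*Z + 2*Y**2 - 2*Y*Z + 3*Z**2.


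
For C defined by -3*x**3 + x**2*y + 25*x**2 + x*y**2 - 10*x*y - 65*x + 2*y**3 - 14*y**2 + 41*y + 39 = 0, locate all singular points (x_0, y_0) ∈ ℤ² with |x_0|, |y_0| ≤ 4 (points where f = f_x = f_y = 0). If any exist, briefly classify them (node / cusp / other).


Singular points: {(3, 2)}; classification: cusp.

Compute partial derivatives:
  f_x = -9*x**2 + 2*x*y + 50*x + y**2 - 10*y - 65.
  f_y = x**2 + 2*x*y - 10*x + 6*y**2 - 28*y + 41.
Scan x_0 ∈ {−4, ..., 4}. For each x_0, f_y(x_0, y) is a polynomial in y; find its integer roots y ∈ {−4, ..., 4}, then test f_x and f at those candidates.
  x = -4: f_y(-4, y) = 6*y**2 - 36*y + 97; no integer root y with |y| ≤ 4.
  x = -3: f_y(-3, y) = 6*y**2 - 34*y + 80; no integer root y with |y| ≤ 4.
  x = -2: f_y(-2, y) = 6*y**2 - 32*y + 65; no integer root y with |y| ≤ 4.
  x = -1: f_y(-1, y) = 6*y**2 - 30*y + 52; no integer root y with |y| ≤ 4.
  x = 0: f_y(0, y) = 6*y**2 - 28*y + 41; no integer root y with |y| ≤ 4.
  x = 1: f_y(1, y) = 6*y**2 - 26*y + 32; no integer root y with |y| ≤ 4.
  x = 2: f_y(2, y) = 6*y**2 - 24*y + 25; no integer root y with |y| ≤ 4.
  x = 3: f_y(3, y) = 6*y**2 - 22*y + 20; vanishes at y ∈ {2}. (3, 2): f_x = 0, f = 0 — SINGULAR.
  x = 4: f_y(4, y) = 6*y**2 - 20*y + 17; no integer root y with |y| ≤ 4.
Only singular point on the grid: (3, 2).
Classify: substitute x = 3 + u, y = 2 + v and expand: f = -3*u**3 + u**2*v + u*v**2 + 2*v**3 + v**2.
No constant or linear terms (consistent with a singular point). Quadratic part: v**2. Cubic part: -3*u**3 + u**2*v + u*v**2 + 2*v**3.
The quadratic part v**2 is a perfect square, so there is a single (double) tangent line v = 0, i.e. y = 2. Restricting the cubic part to that line (v = 0) leaves -3*u**3 ≠ 0, so f is not divisible by v and the branch is v² ≈ 3*u**3 to lowest order — this is a cusp.
Classification: cusp.


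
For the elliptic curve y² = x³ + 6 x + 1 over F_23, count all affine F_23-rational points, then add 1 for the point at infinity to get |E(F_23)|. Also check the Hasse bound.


Affine points = {(0, 1), (0, 22), (1, 10), (1, 13), (3, 0), (5, 8), (5, 15), (6, 0), (7, 8), (7, 15), (8, 3), (8, 20), (9, 5), (9, 18), (10, 7), (10, 16), (11, 8), (11, 15), (14, 0), (15, 4), (15, 19), (17, 5), (17, 18), (20, 5), (20, 18), (21, 2), (21, 21)}; affine count = 27; |E(F_23)| = 28.

Discriminant check: Δ ∝ 4a³ + 27b² = 4·6³ + 27·1² = 4·216 + 27·1 ≡ 17 (mod 23). Nonzero ⇒ E is nonsingular.
For each x ∈ F_23, compute rhs = x³ + 6·x + 1 mod 23, then count y ∈ F_23 with y² ≡ rhs.
  x = 0: rhs = 1, matching y values: 1, 22 (2 points).
  x = 1: rhs = 8, matching y values: 10, 13 (2 points).
  x = 2: rhs = 21, matching y values: none (0 points).
  x = 3: rhs = 0, matching y values: 0 (1 points).
  x = 4: rhs = 20, matching y values: none (0 points).
  x = 5: rhs = 18, matching y values: 8, 15 (2 points).
  x = 6: rhs = 0, matching y values: 0 (1 points).
  x = 7: rhs = 18, matching y values: 8, 15 (2 points).
  x = 8: rhs = 9, matching y values: 3, 20 (2 points).
  x = 9: rhs = 2, matching y values: 5, 18 (2 points).
  x = 10: rhs = 3, matching y values: 7, 16 (2 points).
  x = 11: rhs = 18, matching y values: 8, 15 (2 points).
  x = 12: rhs = 7, matching y values: none (0 points).
  x = 13: rhs = 22, matching y values: none (0 points).
  x = 14: rhs = 0, matching y values: 0 (1 points).
  x = 15: rhs = 16, matching y values: 4, 19 (2 points).
  x = 16: rhs = 7, matching y values: none (0 points).
  x = 17: rhs = 2, matching y values: 5, 18 (2 points).
  x = 18: rhs = 7, matching y values: none (0 points).
  x = 19: rhs = 5, matching y values: none (0 points).
  x = 20: rhs = 2, matching y values: 5, 18 (2 points).
  x = 21: rhs = 4, matching y values: 2, 21 (2 points).
  x = 22: rhs = 17, matching y values: none (0 points).
Total affine count: 27.
Full point count |E(F_23)| = 27 + 1 = 28.
Hasse bound: |28 − (23+1)| = |4| = 4 ≤ 2√23 ≈ 9.5917 ✓.


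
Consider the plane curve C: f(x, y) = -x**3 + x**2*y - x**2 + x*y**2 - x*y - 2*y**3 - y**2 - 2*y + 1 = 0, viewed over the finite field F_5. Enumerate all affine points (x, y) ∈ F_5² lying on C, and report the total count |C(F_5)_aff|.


Affine F_5-points: {(1, 1), (3, 0), (3, 2), (3, 4)}; count = 4.

For each of the 25 pairs (x, y) ∈ F_5², evaluate f(x, y) mod 5. Record the zeros.
  x = 0: [0↦1, 1↦1, 2↦2, 3↦2, 4↦4]  zeros at y ∈ ∅
  x = 1: [0↦4, 1↦0, 2↦4, 3↦4, 4↦3]  zeros at y ∈ {1}
  x = 2: [0↦4, 1↦3, 2↦2, 3↦4, 4↦2]  zeros at y ∈ ∅
  x = 3: [0↦0, 1↦4, 2↦0, 3↦1, 4↦0]  zeros at y ∈ {0, 2, 4}
  x = 4: [0↦1, 1↦2, 2↦2, 3↦4, 4↦1]  zeros at y ∈ ∅
Collecting zeros: affine points = {(1, 1), (3, 0), (3, 2), (3, 4)}.
Total count |C(F_5)_aff| = 4.


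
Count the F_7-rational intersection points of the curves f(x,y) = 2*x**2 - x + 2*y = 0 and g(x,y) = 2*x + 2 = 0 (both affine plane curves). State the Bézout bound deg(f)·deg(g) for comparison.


Common zeros: {(6, 2)}; count = 1; Bézout bound = 2.

deg(f) = 2, deg(g) = 1, so Bézout bound = 2.
Scan x ∈ F_7. For each x, list the y ∈ F_7 with f(x, y) ≡ 0 and those with g(x, y) ≡ 0 (mod 7); the common zeros in that column are the intersection.
  x = 0: f ≡ 0 at y ∈ {0}; g ≡ 0 at y ∈ ∅; common: ∅.
  x = 1: f ≡ 0 at y ∈ {3}; g ≡ 0 at y ∈ ∅; common: ∅.
  x = 2: f ≡ 0 at y ∈ {4}; g ≡ 0 at y ∈ ∅; common: ∅.
  x = 3: f ≡ 0 at y ∈ {3}; g ≡ 0 at y ∈ ∅; common: ∅.
  x = 4: f ≡ 0 at y ∈ {0}; g ≡ 0 at y ∈ ∅; common: ∅.
  x = 5: f ≡ 0 at y ∈ {2}; g ≡ 0 at y ∈ ∅; common: ∅.
  x = 6: f ≡ 0 at y ∈ {2}; g ≡ 0 at y ∈ {0, 1, 2, 3, 4, 5, 6}; common: {2}.
Collecting: common zeros = {(6, 2)}, so the count is 1.
Comparison with the Bézout bound: 1 ≤ 2 = deg(f)·deg(g), as expected for curves with no common component (the affine F_7-count falls short of the bound because intersections may lie at infinity, over extension fields, or carry multiplicity).


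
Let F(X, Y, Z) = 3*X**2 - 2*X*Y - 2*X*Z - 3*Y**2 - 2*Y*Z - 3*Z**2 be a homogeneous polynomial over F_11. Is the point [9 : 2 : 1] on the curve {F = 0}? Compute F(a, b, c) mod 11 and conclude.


F(9,2,1) ≡ 5 (mod 11); P is NOT on the curve.

Evaluate F(9, 2, 1) term-by-term (mod 11).
  3*X**2 ↦ 3·81·1·1 = 243
  -2*X*Y ↦ -2·9·2·1 = -36
  -2*X*Z ↦ -2·9·1·1 = -18
  -3*Y**2 ↦ -3·1·4·1 = -12
  -2*Y*Z ↦ -2·1·2·1 = -4
  -3*Z**2 ↦ -3·1·1·1 = -3
Sum: F(9, 2, 1) = (243) + (-36) + (-18) + (-12) + (-4) + (-3) = 170.
Reducing mod 11: 170 ≡ 5 (mod 11).
Since F(a, b, c) ≡ 5 ≠ 0 (mod 11), P does NOT lie on the curve.


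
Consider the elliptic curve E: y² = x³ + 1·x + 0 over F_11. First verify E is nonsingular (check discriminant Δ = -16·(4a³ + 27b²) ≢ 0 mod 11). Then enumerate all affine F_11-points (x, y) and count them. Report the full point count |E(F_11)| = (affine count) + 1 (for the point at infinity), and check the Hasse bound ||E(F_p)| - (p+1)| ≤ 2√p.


Affine points = {(0, 0), (5, 3), (5, 8), (7, 3), (7, 8), (8, 5), (8, 6), (9, 1), (9, 10), (10, 3), (10, 8)}; affine count = 11; |E(F_11)| = 12.

Discriminant check: Δ ∝ 4a³ + 27b² = 4·1³ + 27·0² = 4·1 + 27·0 ≡ 4 (mod 11). Nonzero ⇒ E is nonsingular.
For each x ∈ F_11, compute rhs = x³ + 1·x + 0 mod 11, then count y ∈ F_11 with y² ≡ rhs.
  x = 0: rhs = 0, matching y values: 0 (1 points).
  x = 1: rhs = 2, matching y values: none (0 points).
  x = 2: rhs = 10, matching y values: none (0 points).
  x = 3: rhs = 8, matching y values: none (0 points).
  x = 4: rhs = 2, matching y values: none (0 points).
  x = 5: rhs = 9, matching y values: 3, 8 (2 points).
  x = 6: rhs = 2, matching y values: none (0 points).
  x = 7: rhs = 9, matching y values: 3, 8 (2 points).
  x = 8: rhs = 3, matching y values: 5, 6 (2 points).
  x = 9: rhs = 1, matching y values: 1, 10 (2 points).
  x = 10: rhs = 9, matching y values: 3, 8 (2 points).
Total affine count: 11.
Full point count |E(F_11)| = 11 + 1 = 12.
Hasse bound: |12 − (11+1)| = |0| = 0 ≤ 2√11 ≈ 6.6332 ✓.


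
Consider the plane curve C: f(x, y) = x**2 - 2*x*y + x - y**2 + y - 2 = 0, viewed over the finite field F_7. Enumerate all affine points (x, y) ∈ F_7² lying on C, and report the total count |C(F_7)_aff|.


Affine F_7-points: {(0, 4), (1, 0), (1, 6), (2, 1), (2, 3), (3, 3), (3, 6), (4, 2), (4, 5), (5, 0), (5, 5), (6, 1), (6, 2)}; count = 13.

For each of the 49 pairs (x, y) ∈ F_7², evaluate f(x, y) mod 7. Record the zeros.
  x = 0: [0↦5, 1↦5, 2↦3, 3↦6, 4↦0, 5↦6, 6↦3]  zeros at y ∈ {4}
  x = 1: [0↦0, 1↦5, 2↦1, 3↦2, 4↦1, 5↦5, 6↦0]  zeros at y ∈ {0, 6}
  x = 2: [0↦4, 1↦0, 2↦1, 3↦0, 4↦4, 5↦6, 6↦6]  zeros at y ∈ {1, 3}
  x = 3: [0↦3, 1↦4, 2↦3, 3↦0, 4↦2, 5↦2, 6↦0]  zeros at y ∈ {3, 6}
  x = 4: [0↦4, 1↦3, 2↦0, 3↦2, 4↦2, 5↦0, 6↦3]  zeros at y ∈ {2, 5}
  x = 5: [0↦0, 1↦4, 2↦6, 3↦6, 4↦4, 5↦0, 6↦1]  zeros at y ∈ {0, 5}
  x = 6: [0↦5, 1↦0, 2↦0, 3↦5, 4↦1, 5↦2, 6↦1]  zeros at y ∈ {1, 2}
Collecting zeros: affine points = {(0, 4), (1, 0), (1, 6), (2, 1), (2, 3), (3, 3), (3, 6), (4, 2), (4, 5), (5, 0), (5, 5), (6, 1), (6, 2)}.
Total count |C(F_7)_aff| = 13.


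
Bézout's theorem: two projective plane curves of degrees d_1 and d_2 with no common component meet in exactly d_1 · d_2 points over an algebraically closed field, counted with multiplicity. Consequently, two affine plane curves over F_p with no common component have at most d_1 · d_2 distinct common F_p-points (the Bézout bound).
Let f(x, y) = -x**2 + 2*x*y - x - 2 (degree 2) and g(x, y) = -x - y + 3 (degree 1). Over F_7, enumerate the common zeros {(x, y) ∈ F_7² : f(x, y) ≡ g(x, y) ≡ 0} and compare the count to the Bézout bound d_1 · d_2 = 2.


Common zeros: {(1, 2), (3, 0)}; count = 2; Bézout bound = 2.

deg(f) = 2, deg(g) = 1, so Bézout bound = 2.
Scan x ∈ F_7. For each x, list the y ∈ F_7 with f(x, y) ≡ 0 and those with g(x, y) ≡ 0 (mod 7); the common zeros in that column are the intersection.
  x = 0: f ≡ 0 at y ∈ ∅; g ≡ 0 at y ∈ {3}; common: ∅.
  x = 1: f ≡ 0 at y ∈ {2}; g ≡ 0 at y ∈ {2}; common: {2}.
  x = 2: f ≡ 0 at y ∈ {2}; g ≡ 0 at y ∈ {1}; common: ∅.
  x = 3: f ≡ 0 at y ∈ {0}; g ≡ 0 at y ∈ {0}; common: {0}.
  x = 4: f ≡ 0 at y ∈ {1}; g ≡ 0 at y ∈ {6}; common: ∅.
  x = 5: f ≡ 0 at y ∈ {6}; g ≡ 0 at y ∈ {5}; common: ∅.
  x = 6: f ≡ 0 at y ∈ {6}; g ≡ 0 at y ∈ {4}; common: ∅.
Collecting: common zeros = {(1, 2), (3, 0)}, so the count is 2.
Comparison with the Bézout bound: 2 ≤ 2 = deg(f)·deg(g), as expected for curves with no common component (the bound is attained).


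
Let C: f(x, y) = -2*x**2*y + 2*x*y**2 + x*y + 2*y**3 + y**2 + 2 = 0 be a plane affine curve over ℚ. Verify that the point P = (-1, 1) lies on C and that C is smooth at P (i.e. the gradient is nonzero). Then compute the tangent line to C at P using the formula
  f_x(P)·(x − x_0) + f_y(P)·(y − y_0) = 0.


Tangent line at P: 7*x + y + 6 = 0.

Step 1: f(-1, 1) = 0, so P lies on C.
Step 2: partial derivatives
  f_x(x, y) = -4*x*y + 2*y**2 + y, f_y(x, y) = -2*x**2 + 4*x*y + x + 6*y**2 + 2*y.
  f_x(P) = 7, f_y(P) = 1 (gradient nonzero, so P is smooth).
Step 3: tangent line at P: 7·(x − -1) + 1·(y − 1) = 0.
Expanding: 7*x + y + 6 = 0.


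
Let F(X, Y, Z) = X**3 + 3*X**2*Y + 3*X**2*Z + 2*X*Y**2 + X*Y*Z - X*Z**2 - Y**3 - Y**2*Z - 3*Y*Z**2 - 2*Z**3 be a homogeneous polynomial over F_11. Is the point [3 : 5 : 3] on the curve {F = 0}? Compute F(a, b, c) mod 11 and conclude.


F(3,5,3) ≡ 0 (mod 11); P is on the curve.

Evaluate F(3, 5, 3) term-by-term (mod 11).
  X**3 ↦ 1·27·1·1 = 27
  3*X**2*Y ↦ 3·9·5·1 = 135
  3*X**2*Z ↦ 3·9·1·3 = 81
  2*X*Y**2 ↦ 2·3·25·1 = 150
  X*Y*Z ↦ 1·3·5·3 = 45
  -X*Z**2 ↦ -1·3·1·9 = -27
  -Y**3 ↦ -1·1·125·1 = -125
  -Y**2*Z ↦ -1·1·25·3 = -75
  -3*Y*Z**2 ↦ -3·1·5·9 = -135
  -2*Z**3 ↦ -2·1·1·27 = -54
Sum: F(3, 5, 3) = (27) + (135) + (81) + (150) + (45) + (-27) + (-125) + (-75) + (-135) + (-54) = 22.
Reducing mod 11: 22 ≡ 0 (mod 11).
Since F(a, b, c) ≡ 0 (mod 11), P lies on the curve.


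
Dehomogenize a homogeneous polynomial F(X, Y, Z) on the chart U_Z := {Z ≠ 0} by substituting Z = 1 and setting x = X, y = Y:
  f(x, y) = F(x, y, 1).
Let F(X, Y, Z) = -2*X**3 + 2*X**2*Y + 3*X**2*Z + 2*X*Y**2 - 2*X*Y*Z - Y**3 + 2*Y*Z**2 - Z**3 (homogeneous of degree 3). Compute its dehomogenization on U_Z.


f(x, y) = -2*x**3 + 2*x**2*y + 3*x**2 + 2*x*y**2 - 2*x*y - y**3 + 2*y - 1

On U_Z we set Z = 1. Each monomial c·X^i·Y^j·Z^k in F becomes c·x^i·y^j·1^k = c·x^i·y^j.
Substituting Z = 1: F(X, Y, 1) = -2*x**3 + 2*x**2*y + 3*x**2 + 2*x*y**2 - 2*x*y - y**3 + 2*y - 1.
Note: deg(f) ≤ deg(F) = 3; strict inequality happens when F is divisible by Z (lost terms).


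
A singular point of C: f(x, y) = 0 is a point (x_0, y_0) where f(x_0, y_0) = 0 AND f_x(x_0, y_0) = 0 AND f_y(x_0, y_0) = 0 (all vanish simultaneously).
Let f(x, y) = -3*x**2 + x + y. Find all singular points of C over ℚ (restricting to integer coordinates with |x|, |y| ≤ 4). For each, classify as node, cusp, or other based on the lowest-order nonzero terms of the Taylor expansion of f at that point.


No singular points in the scanned grid; C is smooth there.

Compute partial derivatives:
  f_x = 1 - 6*x.
  f_y = 1.
f_y = 1 is a nonzero constant, so f_y never vanishes: no point (x, y) can satisfy f = f_x = f_y = 0. In particular no (x, y) ∈ {−4, ..., 4}² is singular; the curve is smooth.


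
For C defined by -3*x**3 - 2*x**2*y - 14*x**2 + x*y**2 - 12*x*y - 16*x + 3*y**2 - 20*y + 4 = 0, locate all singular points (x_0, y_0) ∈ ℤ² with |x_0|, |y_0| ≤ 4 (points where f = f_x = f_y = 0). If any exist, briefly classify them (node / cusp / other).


Singular points: {(-2, 2)}; classification: cusp.

Compute partial derivatives:
  f_x = -9*x**2 - 4*x*y - 28*x + y**2 - 12*y - 16.
  f_y = -2*x**2 + 2*x*y - 12*x + 6*y - 20.
Scan x_0 ∈ {−4, ..., 4}. For each x_0, f_y(x_0, y) is a polynomial in y; find its integer roots y ∈ {−4, ..., 4}, then test f_x and f at those candidates.
  x = -4: f_y(-4, y) = -2*y - 4; vanishes at y ∈ {-2}. (-4, -2): f_x = -52 ≠ 0.
  x = -3: f_y(-3, y) = -2; no integer root y with |y| ≤ 4.
  x = -2: f_y(-2, y) = 2*y - 4; vanishes at y ∈ {2}. (-2, 2): f_x = 0, f = 0 — SINGULAR.
  x = -1: f_y(-1, y) = 4*y - 10; no integer root y with |y| ≤ 4.
  x = 0: f_y(0, y) = 6*y - 20; no integer root y with |y| ≤ 4.
  x = 1: f_y(1, y) = 8*y - 34; no integer root y with |y| ≤ 4.
  x = 2: f_y(2, y) = 10*y - 52; no integer root y with |y| ≤ 4.
  x = 3: f_y(3, y) = 12*y - 74; no integer root y with |y| ≤ 4.
  x = 4: f_y(4, y) = 14*y - 100; no integer root y with |y| ≤ 4.
Only singular point on the grid: (-2, 2).
Classify: substitute x = -2 + u, y = 2 + v and expand: f = -3*u**3 - 2*u**2*v + u*v**2 + v**2.
No constant or linear terms (consistent with a singular point). Quadratic part: v**2. Cubic part: -3*u**3 - 2*u**2*v + u*v**2.
The quadratic part v**2 is a perfect square, so there is a single (double) tangent line v = 0, i.e. y = 2. Restricting the cubic part to that line (v = 0) leaves -3*u**3 ≠ 0, so f is not divisible by v and the branch is v² ≈ 3*u**3 to lowest order — this is a cusp.
Classification: cusp.


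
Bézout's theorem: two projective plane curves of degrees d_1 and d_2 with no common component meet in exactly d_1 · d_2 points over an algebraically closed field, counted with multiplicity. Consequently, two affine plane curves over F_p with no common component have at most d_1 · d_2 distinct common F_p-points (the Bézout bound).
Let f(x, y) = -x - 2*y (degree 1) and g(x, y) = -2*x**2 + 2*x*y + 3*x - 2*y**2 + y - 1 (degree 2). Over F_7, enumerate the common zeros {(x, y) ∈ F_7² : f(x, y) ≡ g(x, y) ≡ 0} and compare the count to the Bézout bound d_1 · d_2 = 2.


Common zeros: {(6, 4)}; count = 1; Bézout bound = 2.

deg(f) = 1, deg(g) = 2, so Bézout bound = 2.
Scan x ∈ F_7. For each x, list the y ∈ F_7 with f(x, y) ≡ 0 and those with g(x, y) ≡ 0 (mod 7); the common zeros in that column are the intersection.
  x = 0: f ≡ 0 at y ∈ {0}; g ≡ 0 at y ∈ {2}; common: ∅.
  x = 1: f ≡ 0 at y ∈ {3}; g ≡ 0 at y ∈ {0, 5}; common: ∅.
  x = 2: f ≡ 0 at y ∈ {6}; g ≡ 0 at y ∈ {1, 5}; common: ∅.
  x = 3: f ≡ 0 at y ∈ {2}; g ≡ 0 at y ∈ {3, 4}; common: ∅.
  x = 4: f ≡ 0 at y ∈ {5}; g ≡ 0 at y ∈ {0, 1}; common: ∅.
  x = 5: f ≡ 0 at y ∈ {1}; g ≡ 0 at y ∈ {3, 6}; common: ∅.
  x = 6: f ≡ 0 at y ∈ {4}; g ≡ 0 at y ∈ {4, 6}; common: {4}.
Collecting: common zeros = {(6, 4)}, so the count is 1.
Comparison with the Bézout bound: 1 ≤ 2 = deg(f)·deg(g), as expected for curves with no common component (the affine F_7-count falls short of the bound because intersections may lie at infinity, over extension fields, or carry multiplicity).


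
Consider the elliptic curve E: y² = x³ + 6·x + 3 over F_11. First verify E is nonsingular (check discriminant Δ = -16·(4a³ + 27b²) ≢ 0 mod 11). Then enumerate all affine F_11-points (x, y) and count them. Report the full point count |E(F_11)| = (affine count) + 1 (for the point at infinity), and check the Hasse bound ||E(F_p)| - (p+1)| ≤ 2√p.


Affine points = {(0, 5), (0, 6), (2, 1), (2, 10), (3, 2), (3, 9), (4, 5), (4, 6), (5, 2), (5, 9), (7, 5), (7, 6), (9, 4), (9, 7)}; affine count = 14; |E(F_11)| = 15.

Discriminant check: Δ ∝ 4a³ + 27b² = 4·6³ + 27·3² = 4·216 + 27·9 ≡ 7 (mod 11). Nonzero ⇒ E is nonsingular.
For each x ∈ F_11, compute rhs = x³ + 6·x + 3 mod 11, then count y ∈ F_11 with y² ≡ rhs.
  x = 0: rhs = 3, matching y values: 5, 6 (2 points).
  x = 1: rhs = 10, matching y values: none (0 points).
  x = 2: rhs = 1, matching y values: 1, 10 (2 points).
  x = 3: rhs = 4, matching y values: 2, 9 (2 points).
  x = 4: rhs = 3, matching y values: 5, 6 (2 points).
  x = 5: rhs = 4, matching y values: 2, 9 (2 points).
  x = 6: rhs = 2, matching y values: none (0 points).
  x = 7: rhs = 3, matching y values: 5, 6 (2 points).
  x = 8: rhs = 2, matching y values: none (0 points).
  x = 9: rhs = 5, matching y values: 4, 7 (2 points).
  x = 10: rhs = 7, matching y values: none (0 points).
Total affine count: 14.
Full point count |E(F_11)| = 14 + 1 = 15.
Hasse bound: |15 − (11+1)| = |3| = 3 ≤ 2√11 ≈ 6.6332 ✓.


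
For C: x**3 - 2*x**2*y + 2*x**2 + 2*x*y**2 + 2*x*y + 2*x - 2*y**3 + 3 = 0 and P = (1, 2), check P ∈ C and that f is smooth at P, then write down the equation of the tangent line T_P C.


Tangent line at P: 13*x - 16*y + 19 = 0.

Step 1: f(1, 2) = 0, so P lies on C.
Step 2: partial derivatives
  f_x(x, y) = 3*x**2 - 4*x*y + 4*x + 2*y**2 + 2*y + 2, f_y(x, y) = -2*x**2 + 4*x*y + 2*x - 6*y**2.
  f_x(P) = 13, f_y(P) = -16 (gradient nonzero, so P is smooth).
Step 3: tangent line at P: 13·(x − 1) + -16·(y − 2) = 0.
Expanding: 13*x - 16*y + 19 = 0.


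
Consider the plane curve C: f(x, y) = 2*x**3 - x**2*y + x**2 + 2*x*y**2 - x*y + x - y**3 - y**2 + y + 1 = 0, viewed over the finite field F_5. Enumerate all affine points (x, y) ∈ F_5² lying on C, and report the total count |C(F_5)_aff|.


Affine F_5-points: {(0, 1), (0, 4), (1, 0), (2, 1), (3, 1)}; count = 5.

For each of the 25 pairs (x, y) ∈ F_5², evaluate f(x, y) mod 5. Record the zeros.
  x = 0: [0↦1, 1↦0, 2↦1, 3↦3, 4↦0]  zeros at y ∈ {1, 4}
  x = 1: [0↦0, 1↦4, 2↦4, 3↦4, 4↦3]  zeros at y ∈ {0}
  x = 2: [0↦3, 1↦0, 2↦2, 3↦3, 4↦2]  zeros at y ∈ {1}
  x = 3: [0↦2, 1↦0, 2↦2, 3↦2, 4↦4]  zeros at y ∈ {1}
  x = 4: [0↦4, 1↦1, 2↦1, 3↦3, 4↦1]  zeros at y ∈ ∅
Collecting zeros: affine points = {(0, 1), (0, 4), (1, 0), (2, 1), (3, 1)}.
Total count |C(F_5)_aff| = 5.


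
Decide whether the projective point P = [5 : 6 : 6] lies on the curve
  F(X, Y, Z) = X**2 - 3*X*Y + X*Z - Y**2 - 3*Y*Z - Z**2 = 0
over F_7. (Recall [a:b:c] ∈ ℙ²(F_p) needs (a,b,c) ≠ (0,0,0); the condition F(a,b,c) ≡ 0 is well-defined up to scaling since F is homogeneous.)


F(5,6,6) ≡ 2 (mod 7); P is NOT on the curve.

Evaluate F(5, 6, 6) term-by-term (mod 7).
  X**2 ↦ 1·25·1·1 = 25
  -3*X*Y ↦ -3·5·6·1 = -90
  X*Z ↦ 1·5·1·6 = 30
  -Y**2 ↦ -1·1·36·1 = -36
  -3*Y*Z ↦ -3·1·6·6 = -108
  -Z**2 ↦ -1·1·1·36 = -36
Sum: F(5, 6, 6) = (25) + (-90) + (30) + (-36) + (-108) + (-36) = -215.
Reducing mod 7: -215 ≡ 2 (mod 7).
Since F(a, b, c) ≡ 2 ≠ 0 (mod 7), P does NOT lie on the curve.


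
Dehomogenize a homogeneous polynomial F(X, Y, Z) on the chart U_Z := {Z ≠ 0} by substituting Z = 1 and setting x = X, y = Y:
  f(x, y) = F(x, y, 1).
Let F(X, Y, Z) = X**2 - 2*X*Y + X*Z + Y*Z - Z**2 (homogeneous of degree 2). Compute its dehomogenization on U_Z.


f(x, y) = x**2 - 2*x*y + x + y - 1

On U_Z we set Z = 1. Each monomial c·X^i·Y^j·Z^k in F becomes c·x^i·y^j·1^k = c·x^i·y^j.
Substituting Z = 1: F(X, Y, 1) = x**2 - 2*x*y + x + y - 1.
Note: deg(f) ≤ deg(F) = 2; strict inequality happens when F is divisible by Z (lost terms).


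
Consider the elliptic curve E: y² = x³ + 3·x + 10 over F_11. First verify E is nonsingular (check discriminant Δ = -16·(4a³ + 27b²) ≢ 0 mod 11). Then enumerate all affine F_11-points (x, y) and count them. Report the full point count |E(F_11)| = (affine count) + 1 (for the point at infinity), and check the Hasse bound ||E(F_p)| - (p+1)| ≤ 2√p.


Affine points = {(1, 5), (1, 6), (4, 3), (4, 8), (7, 0)}; affine count = 5; |E(F_11)| = 6.

Discriminant check: Δ ∝ 4a³ + 27b² = 4·3³ + 27·10² = 4·27 + 27·100 ≡ 3 (mod 11). Nonzero ⇒ E is nonsingular.
For each x ∈ F_11, compute rhs = x³ + 3·x + 10 mod 11, then count y ∈ F_11 with y² ≡ rhs.
  x = 0: rhs = 10, matching y values: none (0 points).
  x = 1: rhs = 3, matching y values: 5, 6 (2 points).
  x = 2: rhs = 2, matching y values: none (0 points).
  x = 3: rhs = 2, matching y values: none (0 points).
  x = 4: rhs = 9, matching y values: 3, 8 (2 points).
  x = 5: rhs = 7, matching y values: none (0 points).
  x = 6: rhs = 2, matching y values: none (0 points).
  x = 7: rhs = 0, matching y values: 0 (1 points).
  x = 8: rhs = 7, matching y values: none (0 points).
  x = 9: rhs = 7, matching y values: none (0 points).
  x = 10: rhs = 6, matching y values: none (0 points).
Total affine count: 5.
Full point count |E(F_11)| = 5 + 1 = 6.
Hasse bound: |6 − (11+1)| = |-6| = 6 ≤ 2√11 ≈ 6.6332 ✓.


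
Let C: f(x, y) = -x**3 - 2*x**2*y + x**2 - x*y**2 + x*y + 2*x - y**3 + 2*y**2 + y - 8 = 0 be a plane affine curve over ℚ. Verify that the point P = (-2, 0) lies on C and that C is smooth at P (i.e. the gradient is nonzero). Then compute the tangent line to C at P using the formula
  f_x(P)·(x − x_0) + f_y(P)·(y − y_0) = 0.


Tangent line at P: -14*x - 9*y - 28 = 0.

Step 1: f(-2, 0) = 0, so P lies on C.
Step 2: partial derivatives
  f_x(x, y) = -3*x**2 - 4*x*y + 2*x - y**2 + y + 2, f_y(x, y) = -2*x**2 - 2*x*y + x - 3*y**2 + 4*y + 1.
  f_x(P) = -14, f_y(P) = -9 (gradient nonzero, so P is smooth).
Step 3: tangent line at P: -14·(x − -2) + -9·(y − 0) = 0.
Expanding: -14*x - 9*y - 28 = 0.


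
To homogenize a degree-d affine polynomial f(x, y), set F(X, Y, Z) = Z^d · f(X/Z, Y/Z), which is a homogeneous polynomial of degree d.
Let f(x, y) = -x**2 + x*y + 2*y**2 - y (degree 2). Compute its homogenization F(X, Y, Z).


F(X, Y, Z) = -X**2 + X*Y + 2*Y**2 - Y*Z

deg(f) = 2.
Substitute x = X/Z, y = Y/Z into f, then multiply by Z^2.
  monomial -1·x^2·y^0 ↦ -1·X^2·Y^0·Z^0.
  monomial 1·x^1·y^1 ↦ 1·X^1·Y^1·Z^0.
  monomial 2·x^0·y^2 ↦ 2·X^0·Y^2·Z^0.
  monomial -1·x^0·y^1 ↦ -1·X^0·Y^1·Z^1.
Collecting: F(X, Y, Z) = -X**2 + X*Y + 2*Y**2 - Y*Z.


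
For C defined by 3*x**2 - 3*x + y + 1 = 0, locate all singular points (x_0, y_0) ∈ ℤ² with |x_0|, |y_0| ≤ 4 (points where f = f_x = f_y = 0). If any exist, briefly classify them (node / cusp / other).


No singular points in the scanned grid; C is smooth there.

Compute partial derivatives:
  f_x = 6*x - 3.
  f_y = 1.
f_y = 1 is a nonzero constant, so f_y never vanishes: no point (x, y) can satisfy f = f_x = f_y = 0. In particular no (x, y) ∈ {−4, ..., 4}² is singular; the curve is smooth.


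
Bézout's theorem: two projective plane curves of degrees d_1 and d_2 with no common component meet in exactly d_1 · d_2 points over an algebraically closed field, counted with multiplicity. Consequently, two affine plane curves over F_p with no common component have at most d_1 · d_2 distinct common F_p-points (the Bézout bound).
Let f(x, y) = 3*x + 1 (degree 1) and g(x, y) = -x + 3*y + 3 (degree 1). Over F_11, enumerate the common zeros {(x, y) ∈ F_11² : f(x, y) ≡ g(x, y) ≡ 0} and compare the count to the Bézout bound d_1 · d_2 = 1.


Common zeros: {(7, 5)}; count = 1; Bézout bound = 1.

deg(f) = 1, deg(g) = 1, so Bézout bound = 1.
Scan x ∈ F_11. For each x, list the y ∈ F_11 with f(x, y) ≡ 0 and those with g(x, y) ≡ 0 (mod 11); the common zeros in that column are the intersection.
  x = 0: f ≡ 0 at y ∈ ∅; g ≡ 0 at y ∈ {10}; common: ∅.
  x = 1: f ≡ 0 at y ∈ ∅; g ≡ 0 at y ∈ {3}; common: ∅.
  x = 2: f ≡ 0 at y ∈ ∅; g ≡ 0 at y ∈ {7}; common: ∅.
  x = 3: f ≡ 0 at y ∈ ∅; g ≡ 0 at y ∈ {0}; common: ∅.
  x = 4: f ≡ 0 at y ∈ ∅; g ≡ 0 at y ∈ {4}; common: ∅.
  x = 5: f ≡ 0 at y ∈ ∅; g ≡ 0 at y ∈ {8}; common: ∅.
  x = 6: f ≡ 0 at y ∈ ∅; g ≡ 0 at y ∈ {1}; common: ∅.
  x = 7: f ≡ 0 at y ∈ {0, 1, 2, 3, 4, 5, 6, 7, 8, 9, 10}; g ≡ 0 at y ∈ {5}; common: {5}.
  x = 8: f ≡ 0 at y ∈ ∅; g ≡ 0 at y ∈ {9}; common: ∅.
  x = 9: f ≡ 0 at y ∈ ∅; g ≡ 0 at y ∈ {2}; common: ∅.
  x = 10: f ≡ 0 at y ∈ ∅; g ≡ 0 at y ∈ {6}; common: ∅.
Collecting: common zeros = {(7, 5)}, so the count is 1.
Comparison with the Bézout bound: 1 ≤ 1 = deg(f)·deg(g), as expected for curves with no common component (the bound is attained).


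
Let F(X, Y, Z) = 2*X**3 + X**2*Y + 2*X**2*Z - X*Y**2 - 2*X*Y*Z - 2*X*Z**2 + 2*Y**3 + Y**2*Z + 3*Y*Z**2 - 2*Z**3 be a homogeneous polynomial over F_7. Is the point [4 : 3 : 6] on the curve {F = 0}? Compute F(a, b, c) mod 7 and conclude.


F(4,3,6) ≡ 5 (mod 7); P is NOT on the curve.

Evaluate F(4, 3, 6) term-by-term (mod 7).
  2*X**3 ↦ 2·64·1·1 = 128
  X**2*Y ↦ 1·16·3·1 = 48
  2*X**2*Z ↦ 2·16·1·6 = 192
  -X*Y**2 ↦ -1·4·9·1 = -36
  -2*X*Y*Z ↦ -2·4·3·6 = -144
  -2*X*Z**2 ↦ -2·4·1·36 = -288
  2*Y**3 ↦ 2·1·27·1 = 54
  Y**2*Z ↦ 1·1·9·6 = 54
  3*Y*Z**2 ↦ 3·1·3·36 = 324
  -2*Z**3 ↦ -2·1·1·216 = -432
Sum: F(4, 3, 6) = (128) + (48) + (192) + (-36) + (-144) + (-288) + (54) + (54) + (324) + (-432) = -100.
Reducing mod 7: -100 ≡ 5 (mod 7).
Since F(a, b, c) ≡ 5 ≠ 0 (mod 7), P does NOT lie on the curve.
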